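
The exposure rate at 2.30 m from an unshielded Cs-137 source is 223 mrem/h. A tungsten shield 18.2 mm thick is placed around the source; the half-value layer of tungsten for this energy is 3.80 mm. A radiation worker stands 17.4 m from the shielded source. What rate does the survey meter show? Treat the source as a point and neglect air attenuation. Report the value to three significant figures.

0.141 mrem/h

Distance alone: (2.30/17.4)² = 0.01747, so 223 × 0.01747 = 3.896 mrem/h.
Shield: 18.2/3.80 = 4.789 half-value layers → attenuation 2^(−4.789) = 0.03617.
Combined: 3.896 × 0.03617 = 0.1409 mrem/h.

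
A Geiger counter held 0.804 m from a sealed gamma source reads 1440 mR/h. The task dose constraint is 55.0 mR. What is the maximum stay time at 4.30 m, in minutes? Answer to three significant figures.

Since intensity falls as 1/r², rate at 4.30 m:
(0.804/4.30)² = 0.03496, so 1440 × 0.03496 = 50.34 mR/h.
Stay time = 55.0 mR ÷ 50.34 mR/h = 1.093 h = 65.58 min.

65.6 min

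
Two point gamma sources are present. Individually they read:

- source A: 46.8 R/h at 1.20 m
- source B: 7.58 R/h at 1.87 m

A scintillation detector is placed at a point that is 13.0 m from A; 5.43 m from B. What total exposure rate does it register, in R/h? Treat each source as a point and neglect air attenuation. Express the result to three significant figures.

1.30 R/h

Each source contributes Iᵢ·(dᵢ/rᵢ)²; contributions add.
A: 46.8 × (1.20/13.0)² = 0.3988 R/h
B: 7.58 × (1.87/5.43)² = 0.8990 R/h
Total = 0.3988 + 0.8990 = 1.298 R/h.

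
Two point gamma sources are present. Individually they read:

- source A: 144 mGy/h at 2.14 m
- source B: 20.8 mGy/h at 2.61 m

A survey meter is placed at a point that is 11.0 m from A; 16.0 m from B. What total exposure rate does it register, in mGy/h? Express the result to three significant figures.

6.00 mGy/h

Each source contributes Iᵢ·(dᵢ/rᵢ)²; contributions add.
A: 144 × (2.14/11.0)² = 5.450 mGy/h
B: 20.8 × (2.61/16.0)² = 0.5535 mGy/h
Total = 5.450 + 0.5535 = 6.003 mGy/h.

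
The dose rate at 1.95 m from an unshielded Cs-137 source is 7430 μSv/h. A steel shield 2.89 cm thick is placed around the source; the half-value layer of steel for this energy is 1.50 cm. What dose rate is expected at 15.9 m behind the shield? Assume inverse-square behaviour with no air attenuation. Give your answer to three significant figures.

Distance alone: 7430 × (1.95/15.9)² = 7430 × 0.01504 = 111.7 μSv/h.
Shield: 2.89/1.50 = 1.927 half-value layers → attenuation 2^(−1.927) = 0.2630.
Combined: 111.7 × 0.2630 = 29.38 μSv/h.

29.4 μSv/h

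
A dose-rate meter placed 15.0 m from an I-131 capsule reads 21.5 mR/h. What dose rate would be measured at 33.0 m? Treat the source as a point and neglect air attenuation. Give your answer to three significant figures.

Using I₁d₁² = I₂d₂², scaling from 15.0 m to 33.0 m:
21.5 × (15.0/33.0)² = 21.5 × 0.2066 = 4.442 mR/h.

4.44 mR/h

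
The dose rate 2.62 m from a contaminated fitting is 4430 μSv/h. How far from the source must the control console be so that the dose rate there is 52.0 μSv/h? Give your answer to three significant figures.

By the inverse-square law, d₂ = d₁·√(I₁/I₂).
I₁/I₂ = 4430/52.0 = 85.19, so d₂ = 2.62 × √85.19 = 24.18 m.

24.2 m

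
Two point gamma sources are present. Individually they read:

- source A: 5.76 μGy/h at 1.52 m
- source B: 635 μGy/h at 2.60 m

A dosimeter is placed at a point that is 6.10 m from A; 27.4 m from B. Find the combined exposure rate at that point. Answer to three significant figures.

6.08 μGy/h

Each source contributes Iᵢ·(dᵢ/rᵢ)²; contributions add.
A: 5.76 × (1.52/6.10)² = 0.3576 μGy/h
B: 635 × (2.60/27.4)² = 5.718 μGy/h
Total = 0.3576 + 5.718 = 6.076 μGy/h.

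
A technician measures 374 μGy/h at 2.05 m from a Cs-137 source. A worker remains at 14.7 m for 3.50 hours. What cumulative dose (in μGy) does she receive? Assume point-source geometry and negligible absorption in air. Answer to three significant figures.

Applying the 1/r² law, rate at 14.7 m:
(2.05/14.7)² = 0.01945, so 374 × 0.01945 = 7.274 μGy/h.
Dose = rate × time = 7.274 μGy/h × 3.500 h = 25.46 μGy.

25.5 μGy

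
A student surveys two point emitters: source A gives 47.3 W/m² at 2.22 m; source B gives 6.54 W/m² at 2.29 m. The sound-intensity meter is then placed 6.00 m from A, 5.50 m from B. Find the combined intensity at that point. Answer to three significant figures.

Each source contributes Iᵢ·(dᵢ/rᵢ)²; contributions add.
A: 47.3 × (2.22/6.00)² = 6.475 W/m²
B: 6.54 × (2.29/5.50)² = 1.134 W/m²
Total = 6.475 + 1.134 = 7.609 W/m².

7.61 W/m²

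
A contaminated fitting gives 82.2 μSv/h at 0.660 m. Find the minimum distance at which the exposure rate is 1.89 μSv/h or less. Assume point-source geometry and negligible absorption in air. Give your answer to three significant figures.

Using I₁d₁² = I₂d₂², d₂ = d₁·√(I₁/I₂).
I₁/I₂ = 82.2/1.89 = 43.49, so d₂ = 0.660 × √43.49 = 4.352 m.

4.35 m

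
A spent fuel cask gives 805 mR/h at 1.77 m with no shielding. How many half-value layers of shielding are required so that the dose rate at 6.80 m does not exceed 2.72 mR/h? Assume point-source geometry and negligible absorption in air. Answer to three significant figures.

4.33 half-value layers

At 6.80 m, distance alone gives 805 × (1.77/6.80)² = 805 × 0.06775 = 54.54 mR/h.
Further attenuation needed: 54.54/2.72 = 20.05.
n = log₂(20.05) = 4.326 half-value layers.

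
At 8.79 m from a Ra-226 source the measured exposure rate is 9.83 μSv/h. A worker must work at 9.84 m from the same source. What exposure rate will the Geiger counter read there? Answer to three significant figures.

Applying the 1/r² law, scaling from 8.79 m to 9.84 m:
(8.79/9.84)² = 0.7980, so 9.83 × 0.7980 = 7.844 μSv/h.

7.84 μSv/h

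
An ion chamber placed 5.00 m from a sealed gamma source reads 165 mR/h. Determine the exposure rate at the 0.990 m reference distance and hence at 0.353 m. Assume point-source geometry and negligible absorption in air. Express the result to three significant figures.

4210 mR/h; 33100 mR/h

Using I₁d₁² = I₂d₂²,
At 0.990 m: (5.00/0.990)² = 25.51, so 165 × 25.51 = 4209 mR/h
At 0.353 m: 4209 × (0.990/0.353)² = 4209 × 7.865 = 33100 mR/h.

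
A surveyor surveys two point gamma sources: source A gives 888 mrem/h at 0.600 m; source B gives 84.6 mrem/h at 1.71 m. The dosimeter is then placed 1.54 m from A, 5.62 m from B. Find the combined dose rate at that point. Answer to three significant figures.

143 mrem/h

Each source contributes Iᵢ·(dᵢ/rᵢ)²; contributions add.
A: 888 × (0.600/1.54)² = 134.8 mrem/h
B: 84.6 × (1.71/5.62)² = 7.832 mrem/h
Total = 134.8 + 7.832 = 142.6 mrem/h.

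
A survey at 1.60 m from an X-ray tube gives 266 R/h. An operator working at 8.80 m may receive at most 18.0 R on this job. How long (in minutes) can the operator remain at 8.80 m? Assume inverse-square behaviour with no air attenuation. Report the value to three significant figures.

123 min

Since intensity falls as 1/r², rate at 8.80 m:
266 × (1.60/8.80)² = 266 × 0.03306 = 8.794 R/h.
Stay time = 18.0 R ÷ 8.794 R/h = 2.047 h = 122.8 min.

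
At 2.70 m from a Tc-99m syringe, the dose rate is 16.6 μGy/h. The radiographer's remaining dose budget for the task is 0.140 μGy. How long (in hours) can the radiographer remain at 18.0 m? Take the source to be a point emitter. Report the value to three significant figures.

Applying the 1/r² law, rate at 18.0 m:
(2.70/18.0)² = 0.02250, so 16.6 × 0.02250 = 0.3735 μGy/h.
Stay time = 0.140 μGy ÷ 0.3735 μGy/h = 0.3748 h.

0.375 h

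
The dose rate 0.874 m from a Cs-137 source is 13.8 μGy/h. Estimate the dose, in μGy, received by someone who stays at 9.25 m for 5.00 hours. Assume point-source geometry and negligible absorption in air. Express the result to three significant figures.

Intensity scales as (d₁/d₂)², so rate at 9.25 m:
13.8 × (0.874/9.25)² = 13.8 × 0.008928 = 0.1232 μGy/h.
Dose = rate × time = 0.1232 μGy/h × 5.000 h = 0.6160 μGy.

0.616 μGy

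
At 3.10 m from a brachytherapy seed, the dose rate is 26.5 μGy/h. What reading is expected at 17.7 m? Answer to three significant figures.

0.813 μGy/h

By the inverse-square law, the rate at 17.7 m is
26.5 × (3.10/17.7)² = 26.5 × 0.03067 = 0.8128 μGy/h.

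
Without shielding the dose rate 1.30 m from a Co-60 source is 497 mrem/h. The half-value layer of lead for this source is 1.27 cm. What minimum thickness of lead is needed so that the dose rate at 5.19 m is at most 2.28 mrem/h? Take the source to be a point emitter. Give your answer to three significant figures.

4.79 cm

At 5.19 m, distance alone gives (1.30/5.19)² = 0.06274, so 497 × 0.06274 = 31.18 mrem/h.
Further attenuation needed: 31.18/2.28 = 13.68.
n = log₂(13.68) = 3.774 half-value layers.
Thickness = 3.774 × 1.27 cm = 4.793 cm.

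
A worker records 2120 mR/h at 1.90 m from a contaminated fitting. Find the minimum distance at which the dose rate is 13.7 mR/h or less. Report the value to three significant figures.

Using I₁d₁² = I₂d₂², d₂ = d₁·√(I₁/I₂).
I₁/I₂ = 2120/13.7 = 154.7, so d₂ = 1.90 × √154.7 = 23.63 m.

23.6 m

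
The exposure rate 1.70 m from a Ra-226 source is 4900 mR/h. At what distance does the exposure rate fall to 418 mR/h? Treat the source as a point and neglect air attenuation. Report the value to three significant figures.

Intensity scales as (d₁/d₂)², so d₂ = d₁·√(I₁/I₂).
I₁/I₂ = 4900/418 = 11.72, so d₂ = 1.70 × √11.72 = 5.820 m.

5.82 m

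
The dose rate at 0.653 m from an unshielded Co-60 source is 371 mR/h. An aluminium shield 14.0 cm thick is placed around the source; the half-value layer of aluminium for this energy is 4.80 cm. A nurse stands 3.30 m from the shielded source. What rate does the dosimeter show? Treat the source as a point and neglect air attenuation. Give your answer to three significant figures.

Distance alone: (0.653/3.30)² = 0.03916, so 371 × 0.03916 = 14.53 mR/h.
Shield: 14.0/4.80 = 2.917 half-value layers → attenuation 2^(−2.917) = 0.1324.
Combined: 14.53 × 0.1324 = 1.924 mR/h.

1.92 mR/h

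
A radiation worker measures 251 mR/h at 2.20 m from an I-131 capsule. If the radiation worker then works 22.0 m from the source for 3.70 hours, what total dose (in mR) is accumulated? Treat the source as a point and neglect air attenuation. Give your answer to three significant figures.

Since intensity falls as 1/r², rate at 22.0 m:
251 × (2.20/22.0)² = 251 × 0.01000 = 2.510 mR/h.
Dose = rate × time = 2.510 mR/h × 3.700 h = 9.287 mR.

9.29 mR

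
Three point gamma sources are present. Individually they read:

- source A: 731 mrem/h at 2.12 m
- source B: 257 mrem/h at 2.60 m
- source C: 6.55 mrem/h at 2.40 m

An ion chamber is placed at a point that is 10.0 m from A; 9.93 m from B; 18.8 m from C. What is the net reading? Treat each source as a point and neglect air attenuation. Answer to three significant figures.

By superposition, sum each source's inverse-square contribution:
A: 731 × (2.12/10.0)² = 32.85 mrem/h
B: 257 × (2.60/9.93)² = 17.62 mrem/h
C: 6.55 × (2.40/18.8)² = 0.1067 mrem/h
Total = 32.85 + 17.62 + 0.1067 = 50.58 mrem/h.

50.6 mrem/h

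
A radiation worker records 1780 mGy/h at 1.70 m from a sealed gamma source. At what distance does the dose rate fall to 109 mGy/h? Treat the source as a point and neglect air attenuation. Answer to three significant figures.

6.87 m

Applying the 1/r² law, d₂ = d₁·√(I₁/I₂).
I₁/I₂ = 1780/109 = 16.33, so d₂ = 1.70 × √16.33 = 6.870 m.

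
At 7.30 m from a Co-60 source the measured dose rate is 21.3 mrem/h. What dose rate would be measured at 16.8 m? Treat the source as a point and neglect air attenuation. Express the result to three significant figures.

Since intensity falls as 1/r², scaling from 7.30 m to 16.8 m:
(7.30/16.8)² = 0.1888, so 21.3 × 0.1888 = 4.021 mrem/h.

4.02 mrem/h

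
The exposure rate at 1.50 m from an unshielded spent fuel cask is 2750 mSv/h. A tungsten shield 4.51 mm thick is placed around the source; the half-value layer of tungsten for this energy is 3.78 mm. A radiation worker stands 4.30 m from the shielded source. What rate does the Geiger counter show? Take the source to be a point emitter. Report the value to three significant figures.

146 mSv/h

Distance alone: 2750 × (1.50/4.30)² = 2750 × 0.1217 = 334.7 mSv/h.
Shield: 4.51/3.78 = 1.193 half-value layers → attenuation 2^(−1.193) = 0.4374.
Combined: 334.7 × 0.4374 = 146.4 mSv/h.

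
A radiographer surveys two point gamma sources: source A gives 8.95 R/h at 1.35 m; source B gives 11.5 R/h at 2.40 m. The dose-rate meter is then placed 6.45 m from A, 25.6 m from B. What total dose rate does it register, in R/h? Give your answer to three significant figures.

By superposition, sum each source's inverse-square contribution:
A: 8.95 × (1.35/6.45)² = 0.3921 R/h
B: 11.5 × (2.40/25.6)² = 0.1011 R/h
Total = 0.3921 + 0.1011 = 0.4932 R/h.

0.493 R/h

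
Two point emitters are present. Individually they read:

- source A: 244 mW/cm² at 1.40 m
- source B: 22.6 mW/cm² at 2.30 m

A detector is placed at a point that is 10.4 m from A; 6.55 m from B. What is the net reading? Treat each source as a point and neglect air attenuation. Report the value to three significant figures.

By superposition, sum each source's inverse-square contribution:
A: 244 × (1.40/10.4)² = 4.422 mW/cm²
B: 22.6 × (2.30/6.55)² = 2.787 mW/cm²
Total = 4.422 + 2.787 = 7.209 mW/cm².

7.21 mW/cm²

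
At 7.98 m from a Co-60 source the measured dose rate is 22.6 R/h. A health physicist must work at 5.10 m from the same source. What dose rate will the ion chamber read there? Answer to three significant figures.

Intensity scales as (d₁/d₂)², so scaling from 7.98 m to 5.10 m:
(7.98/5.10)² = 2.448, so 22.6 × 2.448 = 55.32 R/h.

55.3 R/h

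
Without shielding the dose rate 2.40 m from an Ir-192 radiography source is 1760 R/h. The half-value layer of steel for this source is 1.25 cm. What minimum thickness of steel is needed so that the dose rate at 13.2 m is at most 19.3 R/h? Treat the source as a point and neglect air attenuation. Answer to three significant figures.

At 13.2 m, distance alone gives (2.40/13.2)² = 0.03306, so 1760 × 0.03306 = 58.19 R/h.
Further attenuation needed: 58.19/19.3 = 3.015.
n = log₂(3.015) = 1.592 half-value layers.
Thickness = 1.592 × 1.25 cm = 1.990 cm.

1.99 cm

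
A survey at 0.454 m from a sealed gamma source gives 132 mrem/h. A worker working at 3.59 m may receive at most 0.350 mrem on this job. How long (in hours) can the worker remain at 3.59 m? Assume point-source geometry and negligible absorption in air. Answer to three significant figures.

0.166 h

Using I₁d₁² = I₂d₂², rate at 3.59 m:
132 × (0.454/3.59)² = 132 × 0.01599 = 2.111 mrem/h.
Stay time = 0.350 mrem ÷ 2.111 mrem/h = 0.1658 h.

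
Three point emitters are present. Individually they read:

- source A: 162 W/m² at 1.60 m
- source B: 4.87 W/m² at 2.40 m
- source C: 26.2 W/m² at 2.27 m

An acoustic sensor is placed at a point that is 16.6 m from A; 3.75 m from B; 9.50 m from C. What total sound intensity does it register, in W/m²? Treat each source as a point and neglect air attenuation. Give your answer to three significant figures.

By superposition, sum each source's inverse-square contribution:
A: 162 × (1.60/16.6)² = 1.505 W/m²
B: 4.87 × (2.40/3.75)² = 1.995 W/m²
C: 26.2 × (2.27/9.50)² = 1.496 W/m²
Total = 1.505 + 1.995 + 1.496 = 4.996 W/m².

5.00 W/m²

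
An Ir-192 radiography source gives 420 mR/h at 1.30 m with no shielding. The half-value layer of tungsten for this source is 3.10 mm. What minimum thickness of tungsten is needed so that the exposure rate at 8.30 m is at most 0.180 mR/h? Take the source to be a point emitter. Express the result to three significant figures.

At 8.30 m, distance alone gives (1.30/8.30)² = 0.02453, so 420 × 0.02453 = 10.30 mR/h.
Further attenuation needed: 10.30/0.180 = 57.22.
n = log₂(57.22) = 5.838 half-value layers.
Thickness = 5.838 × 3.10 mm = 18.10 mm.

18.1 mm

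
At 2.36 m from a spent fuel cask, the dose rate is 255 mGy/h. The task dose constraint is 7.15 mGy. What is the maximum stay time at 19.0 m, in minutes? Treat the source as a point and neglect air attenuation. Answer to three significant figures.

109 min

By the inverse-square law, rate at 19.0 m:
255 × (2.36/19.0)² = 255 × 0.01543 = 3.935 mGy/h.
Stay time = 7.15 mGy ÷ 3.935 mGy/h = 1.817 h = 109.0 min.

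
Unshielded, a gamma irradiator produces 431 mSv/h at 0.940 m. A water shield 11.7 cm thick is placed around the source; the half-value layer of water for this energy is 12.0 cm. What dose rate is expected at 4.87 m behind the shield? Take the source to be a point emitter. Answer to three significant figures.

Distance alone: 431 × (0.940/4.87)² = 431 × 0.03726 = 16.06 mSv/h.
Shield: 11.7/12.0 = 0.9750 half-value layers → attenuation 2^(−0.9750) = 0.5087.
Combined: 16.06 × 0.5087 = 8.170 mSv/h.

8.17 mSv/h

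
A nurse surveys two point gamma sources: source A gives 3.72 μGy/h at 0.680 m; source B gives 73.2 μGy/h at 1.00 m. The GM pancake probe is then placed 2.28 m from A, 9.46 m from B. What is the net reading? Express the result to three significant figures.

1.15 μGy/h

Each source contributes Iᵢ·(dᵢ/rᵢ)²; contributions add.
A: 3.72 × (0.680/2.28)² = 0.3309 μGy/h
B: 73.2 × (1.00/9.46)² = 0.8180 μGy/h
Total = 0.3309 + 0.8180 = 1.149 μGy/h.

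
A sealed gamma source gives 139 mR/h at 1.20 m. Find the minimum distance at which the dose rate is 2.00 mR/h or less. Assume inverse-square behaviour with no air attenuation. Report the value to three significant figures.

Since intensity falls as 1/r², d₂ = d₁·√(I₁/I₂).
I₁/I₂ = 139/2.00 = 69.50, so d₂ = 1.20 × √69.50 = 10.00 m.

10.0 m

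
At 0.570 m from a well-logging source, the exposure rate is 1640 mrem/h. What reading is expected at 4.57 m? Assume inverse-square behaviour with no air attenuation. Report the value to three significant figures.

25.5 mrem/h

Intensity scales as (d₁/d₂)², so the rate at 4.57 m is
(0.570/4.57)² = 0.01556, so 1640 × 0.01556 = 25.52 mrem/h.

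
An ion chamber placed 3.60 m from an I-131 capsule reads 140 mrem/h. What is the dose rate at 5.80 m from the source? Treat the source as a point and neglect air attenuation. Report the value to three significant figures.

Using I₁d₁² = I₂d₂², scaling from 3.60 m to 5.80 m:
(3.60/5.80)² = 0.3853, so 140 × 0.3853 = 53.94 mrem/h.

53.9 mrem/h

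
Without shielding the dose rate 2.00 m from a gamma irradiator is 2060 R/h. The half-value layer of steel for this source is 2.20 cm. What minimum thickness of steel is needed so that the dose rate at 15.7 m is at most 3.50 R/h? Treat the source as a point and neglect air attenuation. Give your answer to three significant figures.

7.16 cm

At 15.7 m, distance alone gives 2060 × (2.00/15.7)² = 2060 × 0.01623 = 33.43 R/h.
Further attenuation needed: 33.43/3.50 = 9.551.
n = log₂(9.551) = 3.256 half-value layers.
Thickness = 3.256 × 2.20 cm = 7.163 cm.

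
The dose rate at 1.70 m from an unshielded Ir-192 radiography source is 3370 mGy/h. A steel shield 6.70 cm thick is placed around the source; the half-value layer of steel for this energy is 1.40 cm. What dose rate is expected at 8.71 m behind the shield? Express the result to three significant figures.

Distance alone: 3370 × (1.70/8.71)² = 3370 × 0.03809 = 128.4 mGy/h.
Shield: 6.70/1.40 = 4.786 half-value layers → attenuation 2^(−4.786) = 0.03625.
Combined: 128.4 × 0.03625 = 4.654 mGy/h.

4.65 mGy/h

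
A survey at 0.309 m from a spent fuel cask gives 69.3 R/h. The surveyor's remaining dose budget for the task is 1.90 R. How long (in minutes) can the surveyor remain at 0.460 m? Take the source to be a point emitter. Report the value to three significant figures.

3.65 min

Applying the 1/r² law, rate at 0.460 m:
(0.309/0.460)² = 0.4512, so 69.3 × 0.4512 = 31.27 R/h.
Stay time = 1.90 R ÷ 31.27 R/h = 0.06076 h = 3.646 min.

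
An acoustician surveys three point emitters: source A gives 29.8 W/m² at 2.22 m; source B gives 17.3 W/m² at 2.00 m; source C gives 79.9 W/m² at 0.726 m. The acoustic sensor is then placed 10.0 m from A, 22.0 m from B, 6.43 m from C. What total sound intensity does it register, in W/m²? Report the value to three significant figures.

Each source contributes Iᵢ·(dᵢ/rᵢ)²; contributions add.
A: 29.8 × (2.22/10.0)² = 1.469 W/m²
B: 17.3 × (2.00/22.0)² = 0.1430 W/m²
C: 79.9 × (0.726/6.43)² = 1.019 W/m²
Total = 1.469 + 0.1430 + 1.019 = 2.631 W/m².

2.63 W/m²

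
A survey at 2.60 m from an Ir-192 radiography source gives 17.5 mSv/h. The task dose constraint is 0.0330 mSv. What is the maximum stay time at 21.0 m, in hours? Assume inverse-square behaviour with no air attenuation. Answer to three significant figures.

Applying the 1/r² law, rate at 21.0 m:
(2.60/21.0)² = 0.01533, so 17.5 × 0.01533 = 0.2683 mSv/h.
Stay time = 0.0330 mSv ÷ 0.2683 mSv/h = 0.1230 h.

0.123 h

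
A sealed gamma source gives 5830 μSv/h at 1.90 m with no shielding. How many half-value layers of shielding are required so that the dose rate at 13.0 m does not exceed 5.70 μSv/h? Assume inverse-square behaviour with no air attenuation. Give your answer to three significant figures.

At 13.0 m, distance alone gives (1.90/13.0)² = 0.02136, so 5830 × 0.02136 = 124.5 μSv/h.
Further attenuation needed: 124.5/5.70 = 21.84.
n = log₂(21.84) = 4.449 half-value layers.

4.45 half-value layers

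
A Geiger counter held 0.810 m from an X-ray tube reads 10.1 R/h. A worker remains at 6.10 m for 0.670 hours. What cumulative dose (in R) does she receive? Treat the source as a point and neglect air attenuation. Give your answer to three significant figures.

0.119 R

Intensity scales as (d₁/d₂)², so rate at 6.10 m:
(0.810/6.10)² = 0.01763, so 10.1 × 0.01763 = 0.1781 R/h.
Dose = rate × time = 0.1781 R/h × 0.6700 h = 0.1193 R.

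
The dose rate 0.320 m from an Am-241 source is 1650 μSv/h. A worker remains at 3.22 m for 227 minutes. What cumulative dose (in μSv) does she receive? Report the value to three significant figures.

Intensity scales as (d₁/d₂)², so rate at 3.22 m:
(0.320/3.22)² = 0.009876, so 1650 × 0.009876 = 16.30 μSv/h.
Dose = rate × time = 16.30 μSv/h × 3.783 h = 61.66 μSv.

61.7 μSv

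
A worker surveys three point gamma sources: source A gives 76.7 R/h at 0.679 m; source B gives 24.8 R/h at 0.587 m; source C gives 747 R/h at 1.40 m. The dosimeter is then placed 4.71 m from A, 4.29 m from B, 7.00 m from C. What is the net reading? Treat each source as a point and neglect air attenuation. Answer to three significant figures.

By superposition, sum each source's inverse-square contribution:
A: 76.7 × (0.679/4.71)² = 1.594 R/h
B: 24.8 × (0.587/4.29)² = 0.4643 R/h
C: 747 × (1.40/7.00)² = 29.88 R/h
Total = 1.594 + 0.4643 + 29.88 = 31.94 R/h.

31.9 R/h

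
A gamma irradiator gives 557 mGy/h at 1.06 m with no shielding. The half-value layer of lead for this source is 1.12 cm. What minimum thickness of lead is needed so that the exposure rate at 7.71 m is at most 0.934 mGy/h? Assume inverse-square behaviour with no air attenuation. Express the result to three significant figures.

At 7.71 m, distance alone gives 557 × (1.06/7.71)² = 557 × 0.01890 = 10.53 mGy/h.
Further attenuation needed: 10.53/0.934 = 11.27.
n = log₂(11.27) = 3.494 half-value layers.
Thickness = 3.494 × 1.12 cm = 3.913 cm.

3.91 cm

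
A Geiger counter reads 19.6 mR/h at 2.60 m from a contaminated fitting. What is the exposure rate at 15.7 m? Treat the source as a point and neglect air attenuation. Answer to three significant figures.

0.538 mR/h

Using I₁d₁² = I₂d₂², the rate at 15.7 m is
(2.60/15.7)² = 0.02743, so 19.6 × 0.02743 = 0.5376 mR/h.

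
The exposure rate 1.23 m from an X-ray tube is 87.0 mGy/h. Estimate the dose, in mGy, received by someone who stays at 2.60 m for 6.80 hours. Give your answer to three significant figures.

132 mGy

Since intensity falls as 1/r², rate at 2.60 m:
87.0 × (1.23/2.60)² = 87.0 × 0.2238 = 19.47 mGy/h.
Dose = rate × time = 19.47 mGy/h × 6.800 h = 132.4 mGy.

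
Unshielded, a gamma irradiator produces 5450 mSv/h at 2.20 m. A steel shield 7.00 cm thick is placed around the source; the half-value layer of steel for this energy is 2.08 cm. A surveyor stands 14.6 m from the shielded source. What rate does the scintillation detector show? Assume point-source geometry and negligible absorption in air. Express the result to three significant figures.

12.0 mSv/h

Distance alone: 5450 × (2.20/14.6)² = 5450 × 0.02271 = 123.8 mSv/h.
Shield: 7.00/2.08 = 3.365 half-value layers → attenuation 2^(−3.365) = 0.09706.
Combined: 123.8 × 0.09706 = 12.02 mSv/h.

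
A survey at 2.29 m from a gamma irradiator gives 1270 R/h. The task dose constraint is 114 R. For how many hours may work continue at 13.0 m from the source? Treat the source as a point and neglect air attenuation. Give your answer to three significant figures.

2.89 h

Using I₁d₁² = I₂d₂², rate at 13.0 m:
(2.29/13.0)² = 0.03103, so 1270 × 0.03103 = 39.41 R/h.
Stay time = 114 R ÷ 39.41 R/h = 2.893 h.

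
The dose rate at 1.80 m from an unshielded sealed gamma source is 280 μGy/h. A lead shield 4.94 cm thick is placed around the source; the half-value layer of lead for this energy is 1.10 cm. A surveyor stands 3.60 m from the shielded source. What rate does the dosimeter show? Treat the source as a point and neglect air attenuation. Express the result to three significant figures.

3.11 μGy/h

Distance alone: 280 × (1.80/3.60)² = 280 × 0.2500 = 70.00 μGy/h.
Shield: 4.94/1.10 = 4.491 half-value layers → attenuation 2^(−4.491) = 0.04447.
Combined: 70.00 × 0.04447 = 3.113 μGy/h.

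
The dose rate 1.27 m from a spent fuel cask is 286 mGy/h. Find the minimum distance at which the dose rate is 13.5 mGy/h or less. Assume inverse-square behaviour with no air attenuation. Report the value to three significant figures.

5.85 m

Intensity scales as (d₁/d₂)², so d₂ = d₁·√(I₁/I₂).
I₁/I₂ = 286/13.5 = 21.19, so d₂ = 1.27 × √21.19 = 5.846 m.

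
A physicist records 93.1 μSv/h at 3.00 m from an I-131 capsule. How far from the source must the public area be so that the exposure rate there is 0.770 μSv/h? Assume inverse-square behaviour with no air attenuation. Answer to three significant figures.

33.0 m

By the inverse-square law, d₂ = d₁·√(I₁/I₂).
I₁/I₂ = 93.1/0.770 = 120.9, so d₂ = 3.00 × √120.9 = 32.99 m.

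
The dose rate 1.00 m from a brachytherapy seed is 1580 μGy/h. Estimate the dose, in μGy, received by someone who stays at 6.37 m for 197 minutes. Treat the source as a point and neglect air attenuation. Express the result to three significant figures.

128 μGy

Intensity scales as (d₁/d₂)², so rate at 6.37 m:
(1.00/6.37)² = 0.02464, so 1580 × 0.02464 = 38.93 μGy/h.
Dose = rate × time = 38.93 μGy/h × 3.283 h = 127.8 μGy.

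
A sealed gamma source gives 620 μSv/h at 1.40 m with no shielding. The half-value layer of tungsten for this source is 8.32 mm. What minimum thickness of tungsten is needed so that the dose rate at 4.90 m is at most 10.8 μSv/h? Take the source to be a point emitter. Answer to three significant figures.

18.5 mm

At 4.90 m, distance alone gives 620 × (1.40/4.90)² = 620 × 0.08163 = 50.61 μSv/h.
Further attenuation needed: 50.61/10.8 = 4.686.
n = log₂(4.686) = 2.228 half-value layers.
Thickness = 2.228 × 8.32 mm = 18.54 mm.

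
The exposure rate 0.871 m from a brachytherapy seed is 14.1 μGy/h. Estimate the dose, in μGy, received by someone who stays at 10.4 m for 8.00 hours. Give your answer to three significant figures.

Since intensity falls as 1/r², rate at 10.4 m:
14.1 × (0.871/10.4)² = 14.1 × 0.007014 = 0.09890 μGy/h.
Dose = rate × time = 0.09890 μGy/h × 8.000 h = 0.7912 μGy.

0.791 μGy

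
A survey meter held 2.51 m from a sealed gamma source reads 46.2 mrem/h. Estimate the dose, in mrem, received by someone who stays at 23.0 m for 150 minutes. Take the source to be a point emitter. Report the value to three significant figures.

Intensity scales as (d₁/d₂)², so rate at 23.0 m:
(2.51/23.0)² = 0.01191, so 46.2 × 0.01191 = 0.5502 mrem/h.
Dose = rate × time = 0.5502 mrem/h × 2.500 h = 1.376 mrem.

1.38 mrem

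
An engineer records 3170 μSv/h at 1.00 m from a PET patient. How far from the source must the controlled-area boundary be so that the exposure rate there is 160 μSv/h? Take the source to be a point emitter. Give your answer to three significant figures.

Applying the 1/r² law, d₂ = d₁·√(I₁/I₂).
I₁/I₂ = 3170/160 = 19.81, so d₂ = 1.00 × √19.81 = 4.451 m.

4.45 m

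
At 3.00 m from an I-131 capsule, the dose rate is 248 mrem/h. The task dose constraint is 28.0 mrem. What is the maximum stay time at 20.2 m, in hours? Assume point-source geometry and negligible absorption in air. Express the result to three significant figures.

5.12 h

Using I₁d₁² = I₂d₂², rate at 20.2 m:
248 × (3.00/20.2)² = 248 × 0.02206 = 5.471 mrem/h.
Stay time = 28.0 mrem ÷ 5.471 mrem/h = 5.118 h.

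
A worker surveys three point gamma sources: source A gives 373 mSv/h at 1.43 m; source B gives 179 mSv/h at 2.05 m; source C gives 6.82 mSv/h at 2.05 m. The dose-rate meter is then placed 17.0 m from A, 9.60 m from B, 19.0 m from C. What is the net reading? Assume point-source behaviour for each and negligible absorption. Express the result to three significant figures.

By superposition, sum each source's inverse-square contribution:
A: 373 × (1.43/17.0)² = 2.639 mSv/h
B: 179 × (2.05/9.60)² = 8.162 mSv/h
C: 6.82 × (2.05/19.0)² = 0.07939 mSv/h
Total = 2.639 + 8.162 + 0.07939 = 10.88 mSv/h.

10.9 mSv/h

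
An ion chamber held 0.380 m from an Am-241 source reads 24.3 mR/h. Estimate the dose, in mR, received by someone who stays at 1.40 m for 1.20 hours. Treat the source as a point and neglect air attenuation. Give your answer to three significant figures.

2.15 mR

By the inverse-square law, rate at 1.40 m:
(0.380/1.40)² = 0.07367, so 24.3 × 0.07367 = 1.790 mR/h.
Dose = rate × time = 1.790 mR/h × 1.200 h = 2.148 mR.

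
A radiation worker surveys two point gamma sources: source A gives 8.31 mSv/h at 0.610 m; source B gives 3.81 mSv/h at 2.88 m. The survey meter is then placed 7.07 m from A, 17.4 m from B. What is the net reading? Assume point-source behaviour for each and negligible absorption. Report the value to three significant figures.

0.166 mSv/h

Each source contributes Iᵢ·(dᵢ/rᵢ)²; contributions add.
A: 8.31 × (0.610/7.07)² = 0.06186 mSv/h
B: 3.81 × (2.88/17.4)² = 0.1044 mSv/h
Total = 0.06186 + 0.1044 = 0.1663 mSv/h.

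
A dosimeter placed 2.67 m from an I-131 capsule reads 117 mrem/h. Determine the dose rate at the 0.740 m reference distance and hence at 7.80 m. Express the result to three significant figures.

By the inverse-square law,
At 0.740 m: 117 × (2.67/0.740)² = 117 × 13.02 = 1523 mrem/h
At 7.80 m: (0.740/7.80)² = 0.009001, so 1523 × 0.009001 = 13.71 mrem/h.

1520 mrem/h; 13.7 mrem/h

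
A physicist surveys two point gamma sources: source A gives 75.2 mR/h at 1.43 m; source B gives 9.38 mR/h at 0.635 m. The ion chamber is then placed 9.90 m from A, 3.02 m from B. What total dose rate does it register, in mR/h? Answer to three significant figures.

By superposition, sum each source's inverse-square contribution:
A: 75.2 × (1.43/9.90)² = 1.569 mR/h
B: 9.38 × (0.635/3.02)² = 0.4147 mR/h
Total = 1.569 + 0.4147 = 1.984 mR/h.

1.98 mR/h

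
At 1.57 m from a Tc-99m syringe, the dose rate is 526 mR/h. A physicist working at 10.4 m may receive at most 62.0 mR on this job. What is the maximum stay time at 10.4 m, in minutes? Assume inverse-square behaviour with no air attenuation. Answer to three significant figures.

310 min

Since intensity falls as 1/r², rate at 10.4 m:
526 × (1.57/10.4)² = 526 × 0.02279 = 11.99 mR/h.
Stay time = 62.0 mR ÷ 11.99 mR/h = 5.171 h = 310.3 min.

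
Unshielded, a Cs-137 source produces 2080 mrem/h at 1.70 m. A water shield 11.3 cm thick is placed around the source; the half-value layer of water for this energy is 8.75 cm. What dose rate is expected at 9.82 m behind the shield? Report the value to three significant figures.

Distance alone: (1.70/9.82)² = 0.02997, so 2080 × 0.02997 = 62.34 mrem/h.
Shield: 11.3/8.75 = 1.291 half-value layers → attenuation 2^(−1.291) = 0.4087.
Combined: 62.34 × 0.4087 = 25.48 mrem/h.

25.5 mrem/h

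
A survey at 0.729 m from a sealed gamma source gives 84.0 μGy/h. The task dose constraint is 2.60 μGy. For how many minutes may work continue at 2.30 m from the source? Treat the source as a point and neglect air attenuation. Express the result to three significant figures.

Using I₁d₁² = I₂d₂², rate at 2.30 m:
(0.729/2.30)² = 0.1005, so 84.0 × 0.1005 = 8.442 μGy/h.
Stay time = 2.60 μGy ÷ 8.442 μGy/h = 0.3080 h = 18.48 min.

18.5 min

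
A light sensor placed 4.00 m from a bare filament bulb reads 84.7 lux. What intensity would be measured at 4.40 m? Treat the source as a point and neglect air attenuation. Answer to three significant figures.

70.0 lux

Applying the 1/r² law, scaling from 4.00 m to 4.40 m:
84.7 × (4.00/4.40)² = 84.7 × 0.8264 = 70.00 lux.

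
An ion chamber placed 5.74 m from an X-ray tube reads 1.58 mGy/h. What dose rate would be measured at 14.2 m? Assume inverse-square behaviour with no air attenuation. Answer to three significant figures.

0.258 mGy/h

Using I₁d₁² = I₂d₂², scaling from 5.74 m to 14.2 m:
1.58 × (5.74/14.2)² = 1.58 × 0.1634 = 0.2582 mGy/h.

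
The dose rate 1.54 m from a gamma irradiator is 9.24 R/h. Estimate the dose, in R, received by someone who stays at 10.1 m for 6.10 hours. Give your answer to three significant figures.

Intensity scales as (d₁/d₂)², so rate at 10.1 m:
(1.54/10.1)² = 0.02325, so 9.24 × 0.02325 = 0.2148 R/h.
Dose = rate × time = 0.2148 R/h × 6.100 h = 1.310 R.

1.31 R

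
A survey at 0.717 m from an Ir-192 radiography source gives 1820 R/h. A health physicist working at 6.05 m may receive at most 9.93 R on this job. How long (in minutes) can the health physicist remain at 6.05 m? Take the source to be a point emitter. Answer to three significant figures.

Since intensity falls as 1/r², rate at 6.05 m:
(0.717/6.05)² = 0.01405, so 1820 × 0.01405 = 25.57 R/h.
Stay time = 9.93 R ÷ 25.57 R/h = 0.3883 h = 23.30 min.

23.3 min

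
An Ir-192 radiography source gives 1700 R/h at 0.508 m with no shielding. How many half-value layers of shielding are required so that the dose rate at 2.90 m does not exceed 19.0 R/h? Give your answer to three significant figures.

1.46 half-value layers

At 2.90 m, distance alone gives 1700 × (0.508/2.90)² = 1700 × 0.03069 = 52.17 R/h.
Further attenuation needed: 52.17/19.0 = 2.746.
n = log₂(2.746) = 1.457 half-value layers.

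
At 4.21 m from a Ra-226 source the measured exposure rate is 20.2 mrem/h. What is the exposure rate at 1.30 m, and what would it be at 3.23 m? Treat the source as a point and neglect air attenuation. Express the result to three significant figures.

212 mrem/h; 34.3 mrem/h

Intensity scales as (d₁/d₂)², so
At 1.30 m: (4.21/1.30)² = 10.49, so 20.2 × 10.49 = 211.9 mrem/h
At 3.23 m: 211.9 × (1.30/3.23)² = 211.9 × 0.1620 = 34.33 mrem/h.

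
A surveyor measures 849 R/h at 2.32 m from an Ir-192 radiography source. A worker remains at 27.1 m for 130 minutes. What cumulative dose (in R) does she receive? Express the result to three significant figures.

Since intensity falls as 1/r², rate at 27.1 m:
849 × (2.32/27.1)² = 849 × 0.007329 = 6.222 R/h.
Dose = rate × time = 6.222 R/h × 2.167 h = 13.48 R.

13.5 R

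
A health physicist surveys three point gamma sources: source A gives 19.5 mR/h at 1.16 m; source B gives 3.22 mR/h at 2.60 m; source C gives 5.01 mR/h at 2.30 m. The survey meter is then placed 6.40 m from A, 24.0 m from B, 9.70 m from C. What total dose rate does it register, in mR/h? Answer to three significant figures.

By superposition, sum each source's inverse-square contribution:
A: 19.5 × (1.16/6.40)² = 0.6406 mR/h
B: 3.22 × (2.60/24.0)² = 0.03779 mR/h
C: 5.01 × (2.30/9.70)² = 0.2817 mR/h
Total = 0.6406 + 0.03779 + 0.2817 = 0.9601 mR/h.

0.960 mR/h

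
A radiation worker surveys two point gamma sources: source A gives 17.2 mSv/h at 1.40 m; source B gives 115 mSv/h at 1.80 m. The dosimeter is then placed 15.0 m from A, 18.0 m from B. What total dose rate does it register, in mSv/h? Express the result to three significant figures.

1.30 mSv/h

Each source contributes Iᵢ·(dᵢ/rᵢ)²; contributions add.
A: 17.2 × (1.40/15.0)² = 0.1498 mSv/h
B: 115 × (1.80/18.0)² = 1.150 mSv/h
Total = 0.1498 + 1.150 = 1.300 mSv/h.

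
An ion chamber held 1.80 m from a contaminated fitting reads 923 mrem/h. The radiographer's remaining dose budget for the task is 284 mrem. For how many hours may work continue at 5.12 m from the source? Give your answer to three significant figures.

2.49 h

By the inverse-square law, rate at 5.12 m:
(1.80/5.12)² = 0.1236, so 923 × 0.1236 = 114.1 mrem/h.
Stay time = 284 mrem ÷ 114.1 mrem/h = 2.489 h.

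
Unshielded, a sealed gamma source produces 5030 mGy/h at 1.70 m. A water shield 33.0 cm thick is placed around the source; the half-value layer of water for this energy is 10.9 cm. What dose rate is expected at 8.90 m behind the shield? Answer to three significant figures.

22.5 mGy/h

Distance alone: 5030 × (1.70/8.90)² = 5030 × 0.03649 = 183.5 mGy/h.
Shield: 33.0/10.9 = 3.028 half-value layers → attenuation 2^(−3.028) = 0.1226.
Combined: 183.5 × 0.1226 = 22.50 mGy/h.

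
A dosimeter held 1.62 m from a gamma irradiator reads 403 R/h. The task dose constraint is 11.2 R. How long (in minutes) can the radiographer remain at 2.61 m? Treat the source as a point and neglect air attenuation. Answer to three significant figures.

Intensity scales as (d₁/d₂)², so rate at 2.61 m:
403 × (1.62/2.61)² = 403 × 0.3853 = 155.3 R/h.
Stay time = 11.2 R ÷ 155.3 R/h = 0.07212 h = 4.327 min.

4.33 min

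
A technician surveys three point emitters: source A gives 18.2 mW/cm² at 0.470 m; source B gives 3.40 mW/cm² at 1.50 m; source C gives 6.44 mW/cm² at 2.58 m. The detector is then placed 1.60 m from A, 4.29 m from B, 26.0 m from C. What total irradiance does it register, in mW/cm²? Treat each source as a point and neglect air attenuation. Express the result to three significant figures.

2.05 mW/cm²

By superposition, sum each source's inverse-square contribution:
A: 18.2 × (0.470/1.60)² = 1.570 mW/cm²
B: 3.40 × (1.50/4.29)² = 0.4157 mW/cm²
C: 6.44 × (2.58/26.0)² = 0.06341 mW/cm²
Total = 1.570 + 0.4157 + 0.06341 = 2.049 mW/cm².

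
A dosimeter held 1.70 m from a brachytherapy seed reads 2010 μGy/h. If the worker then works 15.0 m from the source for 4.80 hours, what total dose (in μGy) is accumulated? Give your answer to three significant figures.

Since intensity falls as 1/r², rate at 15.0 m:
2010 × (1.70/15.0)² = 2010 × 0.01284 = 25.81 μGy/h.
Dose = rate × time = 25.81 μGy/h × 4.800 h = 123.9 μGy.

124 μGy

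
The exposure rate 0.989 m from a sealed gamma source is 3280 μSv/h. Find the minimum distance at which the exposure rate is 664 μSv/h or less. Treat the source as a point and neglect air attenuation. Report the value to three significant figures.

Using I₁d₁² = I₂d₂², d₂ = d₁·√(I₁/I₂).
I₁/I₂ = 3280/664 = 4.940, so d₂ = 0.989 × √4.940 = 2.198 m.

2.20 m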